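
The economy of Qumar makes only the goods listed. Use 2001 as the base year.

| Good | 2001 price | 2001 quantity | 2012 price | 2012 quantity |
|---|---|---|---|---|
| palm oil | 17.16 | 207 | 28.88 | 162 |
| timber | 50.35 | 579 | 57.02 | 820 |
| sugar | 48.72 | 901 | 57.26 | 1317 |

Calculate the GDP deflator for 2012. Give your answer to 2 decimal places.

117.20

Nominal GDP 2012 = 28.88·162 + 57.02·820 + 57.26·1317 = 126846.38.
Real GDP 2012 (at 2001 prices) = 17.16·162 + 50.35·820 + 48.72·1317 = 108231.16.
Deflator = Nominal/Real × 100 = 126846.38/108231.16 × 100 = 117.200.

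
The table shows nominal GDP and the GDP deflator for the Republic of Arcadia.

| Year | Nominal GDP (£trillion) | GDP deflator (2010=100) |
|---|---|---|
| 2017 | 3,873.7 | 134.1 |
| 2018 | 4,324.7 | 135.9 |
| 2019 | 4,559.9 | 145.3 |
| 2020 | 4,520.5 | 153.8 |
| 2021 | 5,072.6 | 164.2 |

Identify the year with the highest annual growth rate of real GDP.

2018: real = 4324.7/1.359 = 3182.27; growth vs 2017 (2888.67) = 10.16%.
2019: real = 4559.9/1.453 = 3138.27; growth vs 2018 (3182.27) = -1.38%.
2020: real = 4520.5/1.538 = 2939.21; growth vs 2019 (3138.27) = -6.34%.
2021: real = 5072.6/1.642 = 3089.28; growth vs 2020 (2939.21) = 5.11%.

2018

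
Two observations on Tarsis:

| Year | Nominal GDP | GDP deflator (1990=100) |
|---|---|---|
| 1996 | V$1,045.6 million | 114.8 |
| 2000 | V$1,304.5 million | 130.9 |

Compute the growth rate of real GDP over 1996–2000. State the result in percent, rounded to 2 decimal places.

9.42%

Real GDP 1996 = 1045.6 / 1.148 = 910.80.
Real GDP 2000 = 1304.5 / 1.309 = 996.56.
Real growth = 996.56 / 910.80 − 1 = 0.0942.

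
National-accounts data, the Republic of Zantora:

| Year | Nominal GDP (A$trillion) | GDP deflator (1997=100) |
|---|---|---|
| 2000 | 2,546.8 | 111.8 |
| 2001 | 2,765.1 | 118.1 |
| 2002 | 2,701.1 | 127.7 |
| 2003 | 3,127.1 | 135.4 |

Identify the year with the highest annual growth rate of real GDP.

2001: real = 2765.1/1.181 = 2341.32; growth vs 2000 (2278.00) = 2.78%.
2002: real = 2701.1/1.277 = 2115.19; growth vs 2001 (2341.32) = -9.66%.
2003: real = 3127.1/1.354 = 2309.53; growth vs 2002 (2115.19) = 9.19%.

2003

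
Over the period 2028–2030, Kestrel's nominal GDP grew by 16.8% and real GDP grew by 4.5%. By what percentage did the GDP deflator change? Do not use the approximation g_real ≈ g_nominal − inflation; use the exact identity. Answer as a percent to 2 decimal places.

(1 + g_nom) = (1 + g_real)(1 + π), so π = 1.1680 / 1.0450 − 1 = 0.11770.

11.77%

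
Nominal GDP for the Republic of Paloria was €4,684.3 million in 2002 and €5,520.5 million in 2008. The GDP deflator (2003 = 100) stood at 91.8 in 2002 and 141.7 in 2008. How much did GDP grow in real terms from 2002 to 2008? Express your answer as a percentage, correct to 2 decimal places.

-23.65%

Deflate each year: 2002 → 4684.3/0.918 = 5102.72; 2008 → 5520.5/1.417 = 3895.91.
So real GDP changed by 3895.91/5102.72 − 1 = -0.2365, i.e. -23.65%.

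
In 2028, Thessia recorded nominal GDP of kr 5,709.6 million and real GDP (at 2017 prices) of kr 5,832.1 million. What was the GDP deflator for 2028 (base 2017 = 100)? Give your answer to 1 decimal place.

GDP deflator = (Nominal / Real) × 100 = 5709.6 / 5832.1 × 100 = 97.90.

97.9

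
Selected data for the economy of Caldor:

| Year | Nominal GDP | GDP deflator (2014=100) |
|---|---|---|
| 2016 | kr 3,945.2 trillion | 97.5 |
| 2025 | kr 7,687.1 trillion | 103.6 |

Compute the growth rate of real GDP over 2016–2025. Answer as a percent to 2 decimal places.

Real GDP 2016 = 3945.2 / 0.975 = 4046.36.
Real GDP 2025 = 7687.1 / 1.036 = 7419.98.
Real growth = 7419.98 / 4046.36 − 1 = 0.8337.

83.37%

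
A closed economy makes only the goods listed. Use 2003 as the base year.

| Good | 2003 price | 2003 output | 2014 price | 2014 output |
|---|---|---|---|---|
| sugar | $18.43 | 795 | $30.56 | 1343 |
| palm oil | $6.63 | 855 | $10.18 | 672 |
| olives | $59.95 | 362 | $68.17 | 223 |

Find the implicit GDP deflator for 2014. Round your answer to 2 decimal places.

148.17

Nominal GDP 2014 = 30.56·1343 + 10.18·672 + 68.17·223 = 63084.95.
Real GDP 2014 (at 2003 prices) = 18.43·1343 + 6.63·672 + 59.95·223 = 42575.70.
Deflator = Nominal/Real × 100 = 63084.95/42575.70 × 100 = 148.171.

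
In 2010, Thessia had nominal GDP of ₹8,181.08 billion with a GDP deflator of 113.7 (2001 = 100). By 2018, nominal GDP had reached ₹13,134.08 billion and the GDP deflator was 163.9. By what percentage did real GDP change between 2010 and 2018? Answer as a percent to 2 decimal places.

Deflate each year: 2010 → 8181.08/1.137 = 7195.32; 2018 → 13134.08/1.639 = 8013.47.
So real GDP changed by 8013.47/7195.32 − 1 = 0.1137, i.e. 11.37%.

11.37%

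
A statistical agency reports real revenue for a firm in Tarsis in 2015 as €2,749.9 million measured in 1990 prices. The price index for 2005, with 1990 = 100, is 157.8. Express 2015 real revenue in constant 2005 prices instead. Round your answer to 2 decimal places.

Real revenue in 2005 prices = Real revenue in 1990 prices × (P_2005/P_1990) = 2749.9 × 1.578 = 4339.34.

€4,339.34 million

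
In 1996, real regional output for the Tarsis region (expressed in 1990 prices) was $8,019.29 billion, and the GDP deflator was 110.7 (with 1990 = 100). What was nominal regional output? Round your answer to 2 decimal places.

$8,877.35 billion

Nominal regional output = Real × (GDP deflator/100) = 8019.29 × 1.107 = 8877.35.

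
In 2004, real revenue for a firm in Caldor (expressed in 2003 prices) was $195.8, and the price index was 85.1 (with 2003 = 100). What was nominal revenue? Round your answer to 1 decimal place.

Nominal revenue = Real × (price index/100) = 195.8 × 0.851 = 166.63.

$166.6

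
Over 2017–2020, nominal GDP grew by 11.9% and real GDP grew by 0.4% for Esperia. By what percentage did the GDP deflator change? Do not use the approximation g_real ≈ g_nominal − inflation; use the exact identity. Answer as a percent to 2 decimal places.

(1 + g_nom) = (1 + g_real)(1 + π), so π = 1.1190 / 1.0040 − 1 = 0.11454.

11.45%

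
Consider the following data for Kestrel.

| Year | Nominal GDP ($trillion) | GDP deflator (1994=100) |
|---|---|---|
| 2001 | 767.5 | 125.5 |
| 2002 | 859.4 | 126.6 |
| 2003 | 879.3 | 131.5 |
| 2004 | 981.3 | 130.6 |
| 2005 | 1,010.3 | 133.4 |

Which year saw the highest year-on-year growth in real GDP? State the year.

2004

2002: real = 859.4/1.266 = 678.83; growth vs 2001 (611.55) = 11.00%.
2003: real = 879.3/1.315 = 668.67; growth vs 2002 (678.83) = -1.50%.
2004: real = 981.3/1.306 = 751.38; growth vs 2003 (668.67) = 12.37%.
2005: real = 1010.3/1.334 = 757.35; growth vs 2004 (751.38) = 0.79%.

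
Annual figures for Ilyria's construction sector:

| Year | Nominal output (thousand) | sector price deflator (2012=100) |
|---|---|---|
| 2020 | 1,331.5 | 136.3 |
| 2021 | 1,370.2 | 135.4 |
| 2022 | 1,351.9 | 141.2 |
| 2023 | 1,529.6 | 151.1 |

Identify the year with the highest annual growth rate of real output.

2023

2021: real = 1370.2/1.354 = 1011.96; growth vs 2020 (976.89) = 3.59%.
2022: real = 1351.9/1.412 = 957.44; growth vs 2021 (1011.96) = -5.39%.
2023: real = 1529.6/1.511 = 1012.31; growth vs 2022 (957.44) = 5.73%.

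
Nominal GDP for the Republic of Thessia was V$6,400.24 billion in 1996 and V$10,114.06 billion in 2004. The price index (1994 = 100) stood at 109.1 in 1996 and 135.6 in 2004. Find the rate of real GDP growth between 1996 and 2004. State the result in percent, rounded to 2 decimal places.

27.14%

Deflate each year: 1996 → 6400.24/1.091 = 5866.40; 2004 → 10114.06/1.356 = 7458.75.
So real GDP changed by 7458.75/5866.40 − 1 = 0.2714, i.e. 27.14%.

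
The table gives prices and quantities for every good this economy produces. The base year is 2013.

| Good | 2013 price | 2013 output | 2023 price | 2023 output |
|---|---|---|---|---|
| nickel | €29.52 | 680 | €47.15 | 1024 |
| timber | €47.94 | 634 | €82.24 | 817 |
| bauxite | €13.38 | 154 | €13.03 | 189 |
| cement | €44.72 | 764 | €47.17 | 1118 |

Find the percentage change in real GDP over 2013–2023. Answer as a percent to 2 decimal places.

40.63%

Real GDP 2013 = Nominal GDP 2013 = 29.52·680 + 47.94·634 + 13.38·154 + 44.72·764 = 86694.16.
Real GDP 2023 (at 2013 prices) = 29.52·1024 + 47.94·817 + 13.38·189 + 44.72·1118 = 121921.24.
Real growth = 121921.24/86694.16 − 1 = 0.4063.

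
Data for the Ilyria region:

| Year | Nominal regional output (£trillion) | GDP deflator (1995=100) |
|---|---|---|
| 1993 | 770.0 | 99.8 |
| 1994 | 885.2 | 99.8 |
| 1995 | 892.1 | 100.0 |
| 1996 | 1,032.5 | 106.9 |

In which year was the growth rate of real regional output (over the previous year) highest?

1994: real = 885.2/0.998 = 886.97; growth vs 1993 (771.54) = 14.96%.
1995: real = 892.1/1.000 = 892.10; growth vs 1994 (886.97) = 0.58%.
1996: real = 1032.5/1.069 = 965.86; growth vs 1995 (892.10) = 8.27%.

1994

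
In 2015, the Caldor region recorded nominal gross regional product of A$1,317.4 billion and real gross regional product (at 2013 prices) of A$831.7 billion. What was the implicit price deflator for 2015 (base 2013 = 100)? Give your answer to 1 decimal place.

158.4

implicit price deflator = (Nominal / Real) × 100 = 1317.4 / 831.7 × 100 = 158.40.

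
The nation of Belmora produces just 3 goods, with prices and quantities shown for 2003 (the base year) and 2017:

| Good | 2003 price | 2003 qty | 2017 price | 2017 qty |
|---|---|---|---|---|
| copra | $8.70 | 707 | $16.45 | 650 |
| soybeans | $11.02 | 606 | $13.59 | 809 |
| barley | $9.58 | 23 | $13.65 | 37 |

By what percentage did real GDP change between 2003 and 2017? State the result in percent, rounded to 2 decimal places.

14.37%

Real GDP 2003 = Nominal GDP 2003 = 8.70·707 + 11.02·606 + 9.58·23 = 13049.36.
Real GDP 2017 (at 2003 prices) = 8.70·650 + 11.02·809 + 9.58·37 = 14924.64.
Real growth = 14924.64/13049.36 − 1 = 0.1437.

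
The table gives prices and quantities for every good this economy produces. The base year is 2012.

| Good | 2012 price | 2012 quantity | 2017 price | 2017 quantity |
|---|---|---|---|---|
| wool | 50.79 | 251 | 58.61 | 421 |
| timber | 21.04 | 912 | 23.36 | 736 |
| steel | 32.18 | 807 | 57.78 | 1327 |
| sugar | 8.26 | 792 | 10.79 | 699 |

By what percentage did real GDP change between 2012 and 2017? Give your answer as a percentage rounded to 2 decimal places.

32.42%

Real GDP 2012 = Nominal GDP 2012 = 50.79·251 + 21.04·912 + 32.18·807 + 8.26·792 = 64447.95.
Real GDP 2017 (at 2012 prices) = 50.79·421 + 21.04·736 + 32.18·1327 + 8.26·699 = 85344.63.
Real growth = 85344.63/64447.95 − 1 = 0.3242.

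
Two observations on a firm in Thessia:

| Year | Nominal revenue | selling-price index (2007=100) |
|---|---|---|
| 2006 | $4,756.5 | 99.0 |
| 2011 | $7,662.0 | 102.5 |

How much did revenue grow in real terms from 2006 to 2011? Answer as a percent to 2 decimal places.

55.58%

Deflate each year: 2006 → 4756.5/0.990 = 4804.55; 2011 → 7662.0/1.025 = 7475.12.
So real revenue changed by 7475.12/4804.55 − 1 = 0.5558, i.e. 55.58%.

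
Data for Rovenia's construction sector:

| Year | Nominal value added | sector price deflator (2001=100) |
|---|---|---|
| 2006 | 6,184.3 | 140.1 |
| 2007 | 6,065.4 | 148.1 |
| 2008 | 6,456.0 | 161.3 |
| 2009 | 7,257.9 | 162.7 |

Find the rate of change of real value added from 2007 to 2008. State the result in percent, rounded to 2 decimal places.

-2.27%

Real value added 2007 = 6065.4/1.481 = 4095.48.
Real value added 2008 = 6456.0/1.613 = 4002.48.
Change = 4002.48/4095.48 − 1 = -0.0227.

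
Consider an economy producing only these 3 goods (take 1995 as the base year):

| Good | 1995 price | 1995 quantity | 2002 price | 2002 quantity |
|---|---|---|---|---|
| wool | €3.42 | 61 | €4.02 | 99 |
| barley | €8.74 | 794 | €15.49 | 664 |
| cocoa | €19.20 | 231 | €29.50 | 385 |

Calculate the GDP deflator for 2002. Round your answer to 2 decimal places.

162.86

Nominal GDP 2002 = 4.02·99 + 15.49·664 + 29.50·385 = 22040.84.
Real GDP 2002 (at 1995 prices) = 3.42·99 + 8.74·664 + 19.20·385 = 13533.94.
Deflator = Nominal/Real × 100 = 22040.84/13533.94 × 100 = 162.856.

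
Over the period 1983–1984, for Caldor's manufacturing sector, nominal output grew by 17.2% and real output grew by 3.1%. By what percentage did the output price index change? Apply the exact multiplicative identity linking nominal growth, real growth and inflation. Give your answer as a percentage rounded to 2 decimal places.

13.68%

(1 + g_nom) = (1 + g_real)(1 + π), so π = 1.1720 / 1.0310 − 1 = 0.13676.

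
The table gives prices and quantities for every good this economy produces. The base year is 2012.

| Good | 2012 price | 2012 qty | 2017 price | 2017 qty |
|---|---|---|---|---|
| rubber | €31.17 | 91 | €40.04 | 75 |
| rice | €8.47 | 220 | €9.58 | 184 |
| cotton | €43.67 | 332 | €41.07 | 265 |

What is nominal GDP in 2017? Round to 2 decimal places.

Nominal GDP 2017 = Σ (p_2017 × q_2017) = 40.04·75 + 9.58·184 + 41.07·265 = 15649.27.

€15649.27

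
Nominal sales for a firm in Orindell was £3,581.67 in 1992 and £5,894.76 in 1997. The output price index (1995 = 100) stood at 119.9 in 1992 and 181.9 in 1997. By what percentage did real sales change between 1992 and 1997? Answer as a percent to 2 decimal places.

8.48%

Real sales 1992 = 3581.67 / 1.199 = 2987.21.
Real sales 1997 = 5894.76 / 1.819 = 3240.66.
Real growth = 3240.66 / 2987.21 − 1 = 0.0848.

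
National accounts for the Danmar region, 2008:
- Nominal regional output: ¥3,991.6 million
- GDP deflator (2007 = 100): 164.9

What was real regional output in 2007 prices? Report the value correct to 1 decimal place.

¥2,420.6 million

Real regional output = Nominal / (GDP deflator/100) = 3991.6 / 1.649 = 2420.62.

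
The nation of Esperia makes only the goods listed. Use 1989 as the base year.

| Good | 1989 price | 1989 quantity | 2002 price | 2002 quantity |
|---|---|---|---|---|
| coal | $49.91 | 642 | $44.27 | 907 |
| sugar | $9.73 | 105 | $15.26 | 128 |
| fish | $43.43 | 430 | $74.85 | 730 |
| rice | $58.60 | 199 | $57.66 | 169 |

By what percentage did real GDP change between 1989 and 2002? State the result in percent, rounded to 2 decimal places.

38.99%

Real GDP 1989 = Nominal GDP 1989 = 49.91·642 + 9.73·105 + 43.43·430 + 58.60·199 = 63400.17.
Real GDP 2002 (at 1989 prices) = 49.91·907 + 9.73·128 + 43.43·730 + 58.60·169 = 88121.11.
Real growth = 88121.11/63400.17 − 1 = 0.3899.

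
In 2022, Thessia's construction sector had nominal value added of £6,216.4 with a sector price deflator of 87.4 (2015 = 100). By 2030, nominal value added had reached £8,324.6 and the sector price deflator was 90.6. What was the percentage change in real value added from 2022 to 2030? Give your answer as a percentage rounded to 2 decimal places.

Deflate each year: 2022 → 6216.4/0.874 = 7112.59; 2030 → 8324.6/0.906 = 9188.30.
So real value added changed by 9188.30/7112.59 − 1 = 0.2918, i.e. 29.18%.

29.18%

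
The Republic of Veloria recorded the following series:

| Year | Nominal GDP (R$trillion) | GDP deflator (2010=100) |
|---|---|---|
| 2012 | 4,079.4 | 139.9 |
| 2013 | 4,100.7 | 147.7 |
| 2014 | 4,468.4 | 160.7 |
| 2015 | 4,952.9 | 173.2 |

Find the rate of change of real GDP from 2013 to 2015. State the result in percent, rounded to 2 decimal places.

3.00%

Real GDP 2013 = 4100.7/1.477 = 2776.37.
Real GDP 2015 = 4952.9/1.732 = 2859.64.
Change = 2859.64/2776.37 − 1 = 0.0300.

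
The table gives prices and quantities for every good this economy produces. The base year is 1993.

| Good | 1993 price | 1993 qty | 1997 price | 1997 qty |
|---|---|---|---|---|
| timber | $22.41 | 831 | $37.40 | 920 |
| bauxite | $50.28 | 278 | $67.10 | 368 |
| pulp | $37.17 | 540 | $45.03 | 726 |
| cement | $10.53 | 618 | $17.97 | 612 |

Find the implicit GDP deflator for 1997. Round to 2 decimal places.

141.68

Nominal GDP 1997 = 37.40·920 + 67.10·368 + 45.03·726 + 17.97·612 = 102790.22.
Real GDP 1997 (at 1993 prices) = 22.41·920 + 50.28·368 + 37.17·726 + 10.53·612 = 72550.02.
Deflator = Nominal/Real × 100 = 102790.22/72550.02 × 100 = 141.682.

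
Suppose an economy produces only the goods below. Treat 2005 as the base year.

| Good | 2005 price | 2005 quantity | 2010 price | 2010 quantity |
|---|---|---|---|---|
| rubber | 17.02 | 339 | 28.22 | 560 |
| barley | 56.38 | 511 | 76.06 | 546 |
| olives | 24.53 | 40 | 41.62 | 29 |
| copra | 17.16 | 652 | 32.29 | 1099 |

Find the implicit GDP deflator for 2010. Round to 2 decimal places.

Nominal GDP 2010 = 28.22·560 + 76.06·546 + 41.62·29 + 32.29·1099 = 94025.65.
Real GDP 2010 (at 2005 prices) = 17.02·560 + 56.38·546 + 24.53·29 + 17.16·1099 = 59884.89.
Deflator = Nominal/Real × 100 = 94025.65/59884.89 × 100 = 157.011.

157.01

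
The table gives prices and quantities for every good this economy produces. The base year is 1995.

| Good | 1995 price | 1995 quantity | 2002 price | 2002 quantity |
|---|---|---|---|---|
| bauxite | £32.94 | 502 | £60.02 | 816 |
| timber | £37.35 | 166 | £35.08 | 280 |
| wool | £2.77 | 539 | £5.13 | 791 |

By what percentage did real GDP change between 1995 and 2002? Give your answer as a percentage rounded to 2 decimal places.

63.14%

Real GDP 1995 = Nominal GDP 1995 = 32.94·502 + 37.35·166 + 2.77·539 = 24229.01.
Real GDP 2002 (at 1995 prices) = 32.94·816 + 37.35·280 + 2.77·791 = 39528.11.
Real growth = 39528.11/24229.01 − 1 = 0.6314.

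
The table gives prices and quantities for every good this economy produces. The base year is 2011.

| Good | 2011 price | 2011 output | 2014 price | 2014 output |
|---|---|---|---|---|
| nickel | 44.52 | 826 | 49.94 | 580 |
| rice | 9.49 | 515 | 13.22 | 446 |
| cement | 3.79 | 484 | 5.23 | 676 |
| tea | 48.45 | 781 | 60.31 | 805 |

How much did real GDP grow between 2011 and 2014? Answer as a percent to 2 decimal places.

-11.95%

Real GDP 2011 = Nominal GDP 2011 = 44.52·826 + 9.49·515 + 3.79·484 + 48.45·781 = 81334.68.
Real GDP 2014 (at 2011 prices) = 44.52·580 + 9.49·446 + 3.79·676 + 48.45·805 = 71618.43.
Real growth = 71618.43/81334.68 − 1 = -0.1195.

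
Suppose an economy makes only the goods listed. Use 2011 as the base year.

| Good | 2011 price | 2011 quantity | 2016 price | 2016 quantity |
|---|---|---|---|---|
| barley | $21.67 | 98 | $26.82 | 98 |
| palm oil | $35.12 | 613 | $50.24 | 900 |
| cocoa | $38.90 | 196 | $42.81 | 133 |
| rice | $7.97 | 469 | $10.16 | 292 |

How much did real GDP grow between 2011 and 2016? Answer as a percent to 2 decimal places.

Real GDP 2011 = Nominal GDP 2011 = 21.67·98 + 35.12·613 + 38.90·196 + 7.97·469 = 35014.55.
Real GDP 2016 (at 2011 prices) = 21.67·98 + 35.12·900 + 38.90·133 + 7.97·292 = 41232.60.
Real growth = 41232.60/35014.55 − 1 = 0.1776.

17.76%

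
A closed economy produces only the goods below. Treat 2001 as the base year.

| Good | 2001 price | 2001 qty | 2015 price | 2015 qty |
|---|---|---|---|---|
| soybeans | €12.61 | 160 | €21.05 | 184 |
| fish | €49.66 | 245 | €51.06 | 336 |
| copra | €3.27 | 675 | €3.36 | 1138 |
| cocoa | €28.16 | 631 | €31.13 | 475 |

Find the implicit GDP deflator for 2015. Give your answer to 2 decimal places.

109.80

Nominal GDP 2015 = 21.05·184 + 51.06·336 + 3.36·1138 + 31.13·475 = 39639.79.
Real GDP 2015 (at 2001 prices) = 12.61·184 + 49.66·336 + 3.27·1138 + 28.16·475 = 36103.26.
Deflator = Nominal/Real × 100 = 39639.79/36103.26 × 100 = 109.796.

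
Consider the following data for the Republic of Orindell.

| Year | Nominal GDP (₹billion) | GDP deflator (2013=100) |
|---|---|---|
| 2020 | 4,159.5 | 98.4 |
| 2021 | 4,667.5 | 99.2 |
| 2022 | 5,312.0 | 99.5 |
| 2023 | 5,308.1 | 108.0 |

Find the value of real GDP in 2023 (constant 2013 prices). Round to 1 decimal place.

₹4,914.9 billion

Real GDP 2023 = 5308.1 / 1.080 = 4914.91.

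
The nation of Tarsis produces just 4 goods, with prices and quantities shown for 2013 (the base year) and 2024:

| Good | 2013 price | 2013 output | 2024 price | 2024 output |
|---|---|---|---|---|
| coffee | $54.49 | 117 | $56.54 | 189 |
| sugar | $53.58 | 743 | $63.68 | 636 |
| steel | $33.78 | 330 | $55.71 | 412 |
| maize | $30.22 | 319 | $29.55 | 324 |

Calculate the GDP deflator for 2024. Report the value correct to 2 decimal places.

122.96

Nominal GDP 2024 = 56.54·189 + 63.68·636 + 55.71·412 + 29.55·324 = 83713.26.
Real GDP 2024 (at 2013 prices) = 54.49·189 + 53.58·636 + 33.78·412 + 30.22·324 = 68084.13.
Deflator = Nominal/Real × 100 = 83713.26/68084.13 × 100 = 122.956.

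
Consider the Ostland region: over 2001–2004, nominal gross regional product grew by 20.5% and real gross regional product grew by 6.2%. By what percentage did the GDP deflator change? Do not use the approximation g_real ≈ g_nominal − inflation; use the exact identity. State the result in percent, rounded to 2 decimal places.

(1 + g_nom) = (1 + g_real)(1 + π), so π = 1.2050 / 1.0620 − 1 = 0.13465.

13.47%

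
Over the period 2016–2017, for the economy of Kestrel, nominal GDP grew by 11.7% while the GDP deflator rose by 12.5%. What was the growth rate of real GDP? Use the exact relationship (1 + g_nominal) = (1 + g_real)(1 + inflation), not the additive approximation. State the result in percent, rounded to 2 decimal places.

-0.71%

(1 + g_nom) = (1 + g_real)(1 + π), so g_real = 1.1170 / 1.1250 − 1 = -0.00711.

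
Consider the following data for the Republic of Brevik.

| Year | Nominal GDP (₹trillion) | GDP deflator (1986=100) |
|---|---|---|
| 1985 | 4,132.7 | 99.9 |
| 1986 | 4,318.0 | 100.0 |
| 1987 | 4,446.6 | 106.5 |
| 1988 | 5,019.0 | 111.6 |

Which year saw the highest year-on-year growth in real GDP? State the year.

1986: real = 4318.0/1.000 = 4318.00; growth vs 1985 (4136.84) = 4.38%.
1987: real = 4446.6/1.065 = 4175.21; growth vs 1986 (4318.00) = -3.31%.
1988: real = 5019.0/1.116 = 4497.31; growth vs 1987 (4175.21) = 7.71%.

1988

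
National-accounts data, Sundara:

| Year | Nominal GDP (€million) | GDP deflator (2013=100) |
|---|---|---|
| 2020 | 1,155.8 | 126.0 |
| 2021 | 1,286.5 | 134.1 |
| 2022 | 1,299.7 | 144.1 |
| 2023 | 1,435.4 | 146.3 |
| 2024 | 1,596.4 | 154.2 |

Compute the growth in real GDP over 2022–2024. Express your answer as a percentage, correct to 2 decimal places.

14.78%

Real GDP 2022 = 1299.7/1.441 = 901.94.
Real GDP 2024 = 1596.4/1.542 = 1035.28.
Change = 1035.28/901.94 − 1 = 0.1478.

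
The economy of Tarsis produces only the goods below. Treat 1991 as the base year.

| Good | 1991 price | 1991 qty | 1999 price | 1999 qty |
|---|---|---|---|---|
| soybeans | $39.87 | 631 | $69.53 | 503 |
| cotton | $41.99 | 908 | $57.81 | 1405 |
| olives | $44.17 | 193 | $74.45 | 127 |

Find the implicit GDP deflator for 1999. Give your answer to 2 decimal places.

Nominal GDP 1999 = 69.53·503 + 57.81·1405 + 74.45·127 = 125651.79.
Real GDP 1999 (at 1991 prices) = 39.87·503 + 41.99·1405 + 44.17·127 = 84660.15.
Deflator = Nominal/Real × 100 = 125651.79/84660.15 × 100 = 148.419.

148.42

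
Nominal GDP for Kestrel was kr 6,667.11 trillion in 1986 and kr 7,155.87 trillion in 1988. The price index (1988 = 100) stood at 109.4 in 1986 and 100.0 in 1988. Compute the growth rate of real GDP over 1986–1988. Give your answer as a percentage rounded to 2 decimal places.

17.42%

Real GDP 1986 = 6667.11 / 1.094 = 6094.25.
Real GDP 1988 = 7155.87 / 1.000 = 7155.87.
Real growth = 7155.87 / 6094.25 − 1 = 0.1742.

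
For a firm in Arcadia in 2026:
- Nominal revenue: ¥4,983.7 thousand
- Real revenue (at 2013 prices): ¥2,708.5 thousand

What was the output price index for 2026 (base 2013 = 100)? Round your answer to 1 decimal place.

184.0

output price index = (Nominal / Real) × 100 = 4983.7 / 2708.5 × 100 = 184.00.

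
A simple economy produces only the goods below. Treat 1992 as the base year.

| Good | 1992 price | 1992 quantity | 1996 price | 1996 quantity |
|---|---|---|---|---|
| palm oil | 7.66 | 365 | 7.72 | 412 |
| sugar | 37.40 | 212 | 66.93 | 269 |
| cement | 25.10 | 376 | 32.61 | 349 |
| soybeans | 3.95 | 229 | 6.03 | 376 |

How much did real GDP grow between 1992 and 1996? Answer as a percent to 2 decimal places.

11.37%

Real GDP 1992 = Nominal GDP 1992 = 7.66·365 + 37.40·212 + 25.10·376 + 3.95·229 = 21066.85.
Real GDP 1996 (at 1992 prices) = 7.66·412 + 37.40·269 + 25.10·349 + 3.95·376 = 23461.62.
Real growth = 23461.62/21066.85 − 1 = 0.1137.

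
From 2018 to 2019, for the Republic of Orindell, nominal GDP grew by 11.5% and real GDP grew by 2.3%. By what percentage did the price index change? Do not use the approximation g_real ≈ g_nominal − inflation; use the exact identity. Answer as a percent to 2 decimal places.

(1 + g_nom) = (1 + g_real)(1 + π), so π = 1.1150 / 1.0230 − 1 = 0.08993.

8.99%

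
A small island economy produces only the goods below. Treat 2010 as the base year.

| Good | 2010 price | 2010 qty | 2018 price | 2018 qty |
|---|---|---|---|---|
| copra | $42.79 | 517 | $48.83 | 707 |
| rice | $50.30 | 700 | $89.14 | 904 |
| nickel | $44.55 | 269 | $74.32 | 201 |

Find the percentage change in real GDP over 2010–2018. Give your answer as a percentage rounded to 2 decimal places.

Real GDP 2010 = Nominal GDP 2010 = 42.79·517 + 50.30·700 + 44.55·269 = 69316.38.
Real GDP 2018 (at 2010 prices) = 42.79·707 + 50.30·904 + 44.55·201 = 84678.28.
Real growth = 84678.28/69316.38 − 1 = 0.2216.

22.16%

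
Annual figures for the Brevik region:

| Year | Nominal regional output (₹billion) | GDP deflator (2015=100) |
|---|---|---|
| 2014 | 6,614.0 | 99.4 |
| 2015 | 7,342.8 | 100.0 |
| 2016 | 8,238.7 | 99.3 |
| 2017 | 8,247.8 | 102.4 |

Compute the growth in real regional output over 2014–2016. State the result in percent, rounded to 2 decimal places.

24.69%

Real regional output 2014 = 6614.0/0.994 = 6653.92.
Real regional output 2016 = 8238.7/0.993 = 8296.78.
Change = 8296.78/6653.92 − 1 = 0.2469.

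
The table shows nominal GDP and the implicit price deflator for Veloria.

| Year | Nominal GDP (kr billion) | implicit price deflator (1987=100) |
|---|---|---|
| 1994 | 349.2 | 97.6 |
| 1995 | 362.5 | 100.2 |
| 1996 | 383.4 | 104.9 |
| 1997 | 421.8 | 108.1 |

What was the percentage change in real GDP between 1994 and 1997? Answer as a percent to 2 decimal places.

9.06%

Real GDP 1994 = 349.2/0.976 = 357.79.
Real GDP 1997 = 421.8/1.081 = 390.19.
Change = 390.19/357.79 − 1 = 0.0906.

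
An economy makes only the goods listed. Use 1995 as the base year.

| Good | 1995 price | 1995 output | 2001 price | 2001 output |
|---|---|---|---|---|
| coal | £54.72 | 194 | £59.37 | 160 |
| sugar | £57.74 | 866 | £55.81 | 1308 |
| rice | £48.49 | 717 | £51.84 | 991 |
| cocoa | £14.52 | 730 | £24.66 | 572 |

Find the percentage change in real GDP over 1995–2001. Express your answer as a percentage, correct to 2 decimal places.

32.70%

Real GDP 1995 = Nominal GDP 1995 = 54.72·194 + 57.74·866 + 48.49·717 + 14.52·730 = 105985.45.
Real GDP 2001 (at 1995 prices) = 54.72·160 + 57.74·1308 + 48.49·991 + 14.52·572 = 140638.15.
Real growth = 140638.15/105985.45 − 1 = 0.3270.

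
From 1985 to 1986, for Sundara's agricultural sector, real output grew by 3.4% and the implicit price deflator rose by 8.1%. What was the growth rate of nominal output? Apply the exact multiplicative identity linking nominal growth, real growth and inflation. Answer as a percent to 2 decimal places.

11.78%

(1 + g_nom) = (1 + g_real)(1 + π) = 1.0340 × 1.0810 = 1.11775.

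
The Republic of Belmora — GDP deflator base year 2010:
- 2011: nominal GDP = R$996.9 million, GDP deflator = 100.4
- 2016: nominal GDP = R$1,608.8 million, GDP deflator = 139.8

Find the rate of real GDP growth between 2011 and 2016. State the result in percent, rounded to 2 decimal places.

15.90%

Real GDP 2011 = 996.9 / 1.004 = 992.93.
Real GDP 2016 = 1608.8 / 1.398 = 1150.79.
Real growth = 1150.79 / 992.93 − 1 = 0.1590.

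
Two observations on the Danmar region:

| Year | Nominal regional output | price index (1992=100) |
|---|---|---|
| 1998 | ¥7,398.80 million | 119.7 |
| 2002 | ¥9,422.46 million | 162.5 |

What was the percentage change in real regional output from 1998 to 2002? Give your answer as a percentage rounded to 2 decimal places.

Deflate each year: 1998 → 7398.80/1.197 = 6181.12; 2002 → 9422.46/1.625 = 5798.44.
So real regional output changed by 5798.44/6181.12 − 1 = -0.0619, i.e. -6.19%.

-6.19%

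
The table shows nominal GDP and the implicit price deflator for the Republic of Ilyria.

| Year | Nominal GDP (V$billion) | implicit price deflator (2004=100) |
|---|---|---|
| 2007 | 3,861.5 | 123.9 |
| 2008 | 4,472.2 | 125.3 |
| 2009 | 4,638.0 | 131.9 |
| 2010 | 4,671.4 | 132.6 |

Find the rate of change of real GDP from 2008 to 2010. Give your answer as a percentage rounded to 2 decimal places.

Real GDP 2008 = 4472.2/1.253 = 3569.19.
Real GDP 2010 = 4671.4/1.326 = 3522.93.
Change = 3522.93/3569.19 − 1 = -0.0130.

-1.30%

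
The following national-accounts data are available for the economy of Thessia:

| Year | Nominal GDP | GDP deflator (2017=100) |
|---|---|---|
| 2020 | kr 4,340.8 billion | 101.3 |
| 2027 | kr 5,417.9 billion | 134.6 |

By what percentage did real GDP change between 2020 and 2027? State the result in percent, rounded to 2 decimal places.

-6.07%

Real GDP 2020 = 4340.8 / 1.013 = 4285.09.
Real GDP 2027 = 5417.9 / 1.346 = 4025.19.
Real growth = 4025.19 / 4285.09 − 1 = -0.0607.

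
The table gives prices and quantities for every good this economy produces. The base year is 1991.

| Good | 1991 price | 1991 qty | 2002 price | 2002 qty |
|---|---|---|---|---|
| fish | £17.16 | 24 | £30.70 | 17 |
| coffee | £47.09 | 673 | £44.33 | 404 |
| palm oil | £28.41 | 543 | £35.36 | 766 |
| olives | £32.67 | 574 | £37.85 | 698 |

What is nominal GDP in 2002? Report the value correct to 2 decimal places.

£71936.28

Nominal GDP 2002 = Σ (p_2002 × q_2002) = 30.70·17 + 44.33·404 + 35.36·766 + 37.85·698 = 71936.28.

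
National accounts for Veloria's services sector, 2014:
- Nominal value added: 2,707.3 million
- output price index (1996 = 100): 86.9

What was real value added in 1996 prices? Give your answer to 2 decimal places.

Real value added = Nominal / (output price index/100) = 2707.3 / 0.869 = 3115.42.

3,115.42 million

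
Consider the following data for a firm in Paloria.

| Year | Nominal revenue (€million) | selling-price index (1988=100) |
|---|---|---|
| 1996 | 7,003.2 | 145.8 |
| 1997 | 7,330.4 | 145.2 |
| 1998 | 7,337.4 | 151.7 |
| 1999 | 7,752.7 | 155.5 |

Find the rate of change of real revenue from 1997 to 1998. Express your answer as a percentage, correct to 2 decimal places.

-4.19%

Real revenue 1997 = 7330.4/1.452 = 5048.48.
Real revenue 1998 = 7337.4/1.517 = 4836.78.
Change = 4836.78/5048.48 − 1 = -0.0419.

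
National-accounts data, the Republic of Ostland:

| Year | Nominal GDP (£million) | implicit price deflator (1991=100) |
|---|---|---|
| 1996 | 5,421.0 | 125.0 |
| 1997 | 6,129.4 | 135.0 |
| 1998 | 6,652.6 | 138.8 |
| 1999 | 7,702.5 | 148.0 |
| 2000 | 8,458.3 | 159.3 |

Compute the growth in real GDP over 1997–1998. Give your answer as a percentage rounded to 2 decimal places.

Real GDP 1997 = 6129.4/1.350 = 4540.30.
Real GDP 1998 = 6652.6/1.388 = 4792.94.
Change = 4792.94/4540.30 − 1 = 0.0556.

5.56%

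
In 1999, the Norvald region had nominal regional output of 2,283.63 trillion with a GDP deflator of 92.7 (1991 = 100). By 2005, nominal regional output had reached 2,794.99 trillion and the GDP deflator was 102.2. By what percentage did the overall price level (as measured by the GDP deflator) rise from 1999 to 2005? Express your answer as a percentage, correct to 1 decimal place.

10.2%

Price-level change = 102.2 / 92.7 − 1 = 0.1025.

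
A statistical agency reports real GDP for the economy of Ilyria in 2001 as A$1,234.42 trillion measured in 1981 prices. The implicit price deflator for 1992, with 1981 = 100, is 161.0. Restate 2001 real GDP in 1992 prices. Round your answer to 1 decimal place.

A$1,987.4 trillion

Real GDP in 1992 prices = Real GDP in 1981 prices × (P_1992/P_1981) = 1234.42 × 1.610 = 1987.42.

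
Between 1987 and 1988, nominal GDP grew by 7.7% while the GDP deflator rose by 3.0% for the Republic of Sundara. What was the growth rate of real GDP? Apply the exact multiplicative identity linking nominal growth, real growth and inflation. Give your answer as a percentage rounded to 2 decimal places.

4.56%

(1 + g_nom) = (1 + g_real)(1 + π), so g_real = 1.0770 / 1.0300 − 1 = 0.04563.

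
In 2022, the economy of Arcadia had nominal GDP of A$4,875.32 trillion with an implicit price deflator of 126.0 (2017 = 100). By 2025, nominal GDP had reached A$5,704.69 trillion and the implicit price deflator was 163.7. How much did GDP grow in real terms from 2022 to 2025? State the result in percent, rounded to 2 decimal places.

-9.94%

Deflate each year: 2022 → 4875.32/1.260 = 3869.30; 2025 → 5704.69/1.637 = 3484.84.
So real GDP changed by 3484.84/3869.30 − 1 = -0.0994, i.e. -9.94%.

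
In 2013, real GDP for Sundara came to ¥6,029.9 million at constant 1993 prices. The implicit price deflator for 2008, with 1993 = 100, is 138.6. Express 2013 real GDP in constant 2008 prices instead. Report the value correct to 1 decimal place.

Real GDP in 2008 prices = Real GDP in 1993 prices × (P_2008/P_1993) = 6029.9 × 1.386 = 8357.44.

¥8,357.4 million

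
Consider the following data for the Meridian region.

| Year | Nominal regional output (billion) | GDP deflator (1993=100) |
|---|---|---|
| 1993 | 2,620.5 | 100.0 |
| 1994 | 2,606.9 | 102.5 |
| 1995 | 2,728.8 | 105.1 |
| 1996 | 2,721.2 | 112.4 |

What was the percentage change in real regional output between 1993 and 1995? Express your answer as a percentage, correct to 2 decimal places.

-0.92%

Real regional output 1993 = 2620.5/1.000 = 2620.50.
Real regional output 1995 = 2728.8/1.051 = 2596.38.
Change = 2596.38/2620.50 − 1 = -0.0092.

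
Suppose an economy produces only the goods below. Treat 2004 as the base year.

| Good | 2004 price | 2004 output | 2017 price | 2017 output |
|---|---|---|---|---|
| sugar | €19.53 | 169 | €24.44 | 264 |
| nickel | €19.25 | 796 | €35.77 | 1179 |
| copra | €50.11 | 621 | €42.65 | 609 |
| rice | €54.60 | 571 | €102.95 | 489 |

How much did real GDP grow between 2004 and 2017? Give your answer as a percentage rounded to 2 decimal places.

Real GDP 2004 = Nominal GDP 2004 = 19.53·169 + 19.25·796 + 50.11·621 + 54.60·571 = 80918.48.
Real GDP 2017 (at 2004 prices) = 19.53·264 + 19.25·1179 + 50.11·609 + 54.60·489 = 85068.06.
Real growth = 85068.06/80918.48 − 1 = 0.0513.

5.13%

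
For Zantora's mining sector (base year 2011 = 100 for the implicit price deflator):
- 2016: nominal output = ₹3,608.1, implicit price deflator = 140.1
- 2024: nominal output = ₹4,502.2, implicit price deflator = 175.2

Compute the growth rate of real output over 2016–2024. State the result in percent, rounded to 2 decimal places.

Deflate each year: 2016 → 3608.1/1.401 = 2575.37; 2024 → 4502.2/1.752 = 2569.75.
So real output changed by 2569.75/2575.37 − 1 = -0.0022, i.e. -0.22%.

-0.22%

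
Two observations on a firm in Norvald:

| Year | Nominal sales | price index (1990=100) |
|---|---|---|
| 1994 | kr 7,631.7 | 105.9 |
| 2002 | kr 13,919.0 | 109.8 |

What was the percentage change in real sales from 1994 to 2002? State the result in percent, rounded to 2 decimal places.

75.91%

Real sales 1994 = 7631.7 / 1.059 = 7206.52.
Real sales 2002 = 13919.0 / 1.098 = 12676.68.
Real growth = 12676.68 / 7206.52 − 1 = 0.7591.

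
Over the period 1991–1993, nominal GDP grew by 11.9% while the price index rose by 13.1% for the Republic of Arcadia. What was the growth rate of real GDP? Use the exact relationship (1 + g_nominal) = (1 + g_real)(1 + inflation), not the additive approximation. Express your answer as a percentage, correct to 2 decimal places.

-1.06%

(1 + g_nom) = (1 + g_real)(1 + π), so g_real = 1.1190 / 1.1310 − 1 = -0.01061.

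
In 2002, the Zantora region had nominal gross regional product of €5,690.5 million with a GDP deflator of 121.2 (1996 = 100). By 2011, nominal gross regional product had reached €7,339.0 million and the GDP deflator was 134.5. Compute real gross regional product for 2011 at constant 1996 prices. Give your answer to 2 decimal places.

Real gross regional product = Nominal / (GDP deflator/100) = 7339.0 / 1.345 = 5456.51.

€5,456.51 million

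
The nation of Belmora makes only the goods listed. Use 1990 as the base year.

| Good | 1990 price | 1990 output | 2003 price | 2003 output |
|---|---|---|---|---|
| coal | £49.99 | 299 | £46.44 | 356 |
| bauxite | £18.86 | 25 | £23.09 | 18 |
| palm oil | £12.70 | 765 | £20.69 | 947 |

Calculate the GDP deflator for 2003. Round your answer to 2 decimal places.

Nominal GDP 2003 = 46.44·356 + 23.09·18 + 20.69·947 = 36541.69.
Real GDP 2003 (at 1990 prices) = 49.99·356 + 18.86·18 + 12.70·947 = 30162.82.
Deflator = Nominal/Real × 100 = 36541.69/30162.82 × 100 = 121.148.

121.15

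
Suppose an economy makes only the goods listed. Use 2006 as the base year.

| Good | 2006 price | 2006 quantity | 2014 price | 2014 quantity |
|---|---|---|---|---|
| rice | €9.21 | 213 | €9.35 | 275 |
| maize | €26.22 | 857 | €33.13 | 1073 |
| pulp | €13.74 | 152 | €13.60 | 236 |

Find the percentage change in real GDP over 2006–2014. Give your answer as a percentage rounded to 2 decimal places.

Real GDP 2006 = Nominal GDP 2006 = 9.21·213 + 26.22·857 + 13.74·152 = 26520.75.
Real GDP 2014 (at 2006 prices) = 9.21·275 + 26.22·1073 + 13.74·236 = 33909.45.
Real growth = 33909.45/26520.75 − 1 = 0.2786.

27.86%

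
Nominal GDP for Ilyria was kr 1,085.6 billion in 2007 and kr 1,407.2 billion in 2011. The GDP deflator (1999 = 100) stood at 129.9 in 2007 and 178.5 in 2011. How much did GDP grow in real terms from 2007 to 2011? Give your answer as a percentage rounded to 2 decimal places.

Deflate each year: 2007 → 1085.6/1.299 = 835.72; 2011 → 1407.2/1.785 = 788.35.
So real GDP changed by 788.35/835.72 − 1 = -0.0567, i.e. -5.67%.

-5.67%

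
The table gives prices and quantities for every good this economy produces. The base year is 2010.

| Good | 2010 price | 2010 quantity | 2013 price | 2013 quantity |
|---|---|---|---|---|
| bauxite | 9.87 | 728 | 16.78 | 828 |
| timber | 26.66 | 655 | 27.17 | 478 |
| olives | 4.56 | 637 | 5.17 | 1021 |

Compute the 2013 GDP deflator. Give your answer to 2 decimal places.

125.76

Nominal GDP 2013 = 16.78·828 + 27.17·478 + 5.17·1021 = 32159.67.
Real GDP 2013 (at 2010 prices) = 9.87·828 + 26.66·478 + 4.56·1021 = 25571.60.
Deflator = Nominal/Real × 100 = 32159.67/25571.60 × 100 = 125.763.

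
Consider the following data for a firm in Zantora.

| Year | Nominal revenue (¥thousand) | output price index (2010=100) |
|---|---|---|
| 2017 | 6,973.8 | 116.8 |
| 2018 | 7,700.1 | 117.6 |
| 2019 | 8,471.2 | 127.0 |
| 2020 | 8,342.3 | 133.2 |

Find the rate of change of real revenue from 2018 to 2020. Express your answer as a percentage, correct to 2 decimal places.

-4.35%

Real revenue 2018 = 7700.1/1.176 = 6547.70.
Real revenue 2020 = 8342.3/1.332 = 6262.99.
Change = 6262.99/6547.70 − 1 = -0.0435.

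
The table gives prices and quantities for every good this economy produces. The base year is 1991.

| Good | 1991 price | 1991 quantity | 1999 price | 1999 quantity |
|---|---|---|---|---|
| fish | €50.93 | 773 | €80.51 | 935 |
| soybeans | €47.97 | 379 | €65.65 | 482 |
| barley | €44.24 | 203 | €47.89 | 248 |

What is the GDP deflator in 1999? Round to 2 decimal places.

Nominal GDP 1999 = 80.51·935 + 65.65·482 + 47.89·248 = 118796.87.
Real GDP 1999 (at 1991 prices) = 50.93·935 + 47.97·482 + 44.24·248 = 81712.61.
Deflator = Nominal/Real × 100 = 118796.87/81712.61 × 100 = 145.384.

145.38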